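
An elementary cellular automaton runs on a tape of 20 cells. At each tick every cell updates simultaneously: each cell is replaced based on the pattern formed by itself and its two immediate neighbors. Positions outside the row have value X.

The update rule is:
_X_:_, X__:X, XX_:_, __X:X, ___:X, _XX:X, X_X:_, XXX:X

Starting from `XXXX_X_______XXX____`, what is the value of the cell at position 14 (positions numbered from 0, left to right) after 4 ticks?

XXX___XXXXXXXXX_XXXX
XX_XXXXXXXXXXX__XXXX
X__XXXXXXXXXX_XXXXXX
_XXXXXXXXXXX__XXXXXX
position 14 holds X

X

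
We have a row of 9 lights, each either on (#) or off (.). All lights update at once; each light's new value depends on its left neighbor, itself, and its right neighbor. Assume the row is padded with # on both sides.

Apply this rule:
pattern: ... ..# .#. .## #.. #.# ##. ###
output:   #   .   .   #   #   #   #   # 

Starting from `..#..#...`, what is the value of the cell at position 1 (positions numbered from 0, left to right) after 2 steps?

#..#..##.
##..#.###
position 1 holds #

#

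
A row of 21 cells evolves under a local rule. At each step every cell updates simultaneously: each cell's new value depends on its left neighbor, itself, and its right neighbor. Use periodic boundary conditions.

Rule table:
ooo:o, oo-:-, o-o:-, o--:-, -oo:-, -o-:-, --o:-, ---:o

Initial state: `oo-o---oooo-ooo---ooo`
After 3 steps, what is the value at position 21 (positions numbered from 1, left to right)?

-

o----o--oo---o--o--oo
--oo-------o--------o
-----ooooo---oooooo--
position 21 holds -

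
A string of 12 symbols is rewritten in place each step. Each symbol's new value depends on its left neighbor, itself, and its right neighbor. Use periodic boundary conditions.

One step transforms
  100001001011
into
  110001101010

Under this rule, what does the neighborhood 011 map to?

At position 10 the neighborhood is 011; the next row has 1 there.

1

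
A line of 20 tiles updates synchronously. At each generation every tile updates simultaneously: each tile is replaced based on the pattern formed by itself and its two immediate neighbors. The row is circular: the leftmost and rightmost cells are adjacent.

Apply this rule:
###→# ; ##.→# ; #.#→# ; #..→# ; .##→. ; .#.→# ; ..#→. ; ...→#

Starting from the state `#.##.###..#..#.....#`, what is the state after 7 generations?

####..##.##.###.##.#

generation 1: ##.##.###.##.#####..
generation 2: .##.##.###.##.#####.
generation 3: ..##.##.###.##.#####
generation 4: #..##.##.###.##.####
generation 5: ##..##.##.###.##.###
generation 6: ###..##.##.###.##.##
generation 7: ####..##.##.###.##.#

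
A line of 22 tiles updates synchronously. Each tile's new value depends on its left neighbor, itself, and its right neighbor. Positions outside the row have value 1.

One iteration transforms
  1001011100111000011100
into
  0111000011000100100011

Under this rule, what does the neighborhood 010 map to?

At position 3 the neighborhood is 010; the next row has 1 there.

1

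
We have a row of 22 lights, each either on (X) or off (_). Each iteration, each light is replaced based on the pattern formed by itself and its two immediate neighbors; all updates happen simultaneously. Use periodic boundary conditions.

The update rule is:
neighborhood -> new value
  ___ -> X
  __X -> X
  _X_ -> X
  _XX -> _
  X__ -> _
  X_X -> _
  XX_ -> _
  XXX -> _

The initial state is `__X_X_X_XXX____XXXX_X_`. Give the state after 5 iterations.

iteration 1: XXX_X_X_____XXX_____X_
iteration 2: ____X_X_XXXX____XXXXX_
iteration 3: XXXXX_X______XXX______
iteration 4: ______X_XXXXX____XXXXX
iteration 5: _XXXXXX_______XXX_____

_XXXXXX_______XXX_____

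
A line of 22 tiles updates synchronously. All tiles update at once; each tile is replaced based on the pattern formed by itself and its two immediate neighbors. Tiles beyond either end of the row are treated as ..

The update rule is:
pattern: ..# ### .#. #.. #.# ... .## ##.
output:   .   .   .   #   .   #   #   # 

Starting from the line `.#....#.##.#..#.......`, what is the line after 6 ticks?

..#.....#..##..#......

..###...##..#..#######
#.#.###.###..#.#.....#
....#.#.#.##....####..
###.......#####.#..###
#.#######.#...#..#.#.#
..#.....#..##..#......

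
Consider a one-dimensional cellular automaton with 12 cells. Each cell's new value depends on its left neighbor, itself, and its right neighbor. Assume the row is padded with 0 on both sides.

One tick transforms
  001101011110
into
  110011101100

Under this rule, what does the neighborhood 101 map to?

At position 4 the neighborhood is 101; the next row has 1 there.

1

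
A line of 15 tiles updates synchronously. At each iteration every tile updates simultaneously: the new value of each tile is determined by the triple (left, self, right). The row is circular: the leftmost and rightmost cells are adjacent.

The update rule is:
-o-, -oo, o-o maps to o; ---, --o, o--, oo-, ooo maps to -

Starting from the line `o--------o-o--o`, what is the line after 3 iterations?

---------o----o

---------ooo--o
---------o----o
---------o----o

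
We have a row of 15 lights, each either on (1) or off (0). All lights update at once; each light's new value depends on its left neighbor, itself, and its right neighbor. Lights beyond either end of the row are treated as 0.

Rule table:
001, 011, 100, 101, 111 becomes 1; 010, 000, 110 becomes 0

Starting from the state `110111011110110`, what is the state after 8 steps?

111011010101010

101110111101101
011101111011010
111011110110101
110111101101010
101111011010101
011110110101010
111101101010101
111011010101010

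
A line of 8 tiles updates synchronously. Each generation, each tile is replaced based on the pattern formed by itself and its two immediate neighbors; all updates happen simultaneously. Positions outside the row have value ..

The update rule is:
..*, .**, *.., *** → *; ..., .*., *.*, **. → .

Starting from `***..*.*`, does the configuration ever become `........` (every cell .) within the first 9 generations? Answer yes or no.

generation 1: **.**...
generation 2: *..*.*..
generation 3: .**...*.
generation 4: **.*.*.*
generation 5: *.......
generation 6: .*......
generation 7: *.*.....
generation 8: ...*....
generation 9: ..*.*...
generation 9 is ..*.*..., still not uniform .

no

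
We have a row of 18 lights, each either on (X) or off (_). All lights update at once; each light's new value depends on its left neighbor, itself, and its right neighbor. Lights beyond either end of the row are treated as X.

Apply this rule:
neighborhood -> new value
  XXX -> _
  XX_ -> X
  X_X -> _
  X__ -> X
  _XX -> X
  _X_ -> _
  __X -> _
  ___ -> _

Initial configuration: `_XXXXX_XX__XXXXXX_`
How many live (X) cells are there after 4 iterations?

5

_X___X_XXX_X____X_
__X____X_X__X_____
X__X______X__X____
XX__X______X__X___
count of X: 5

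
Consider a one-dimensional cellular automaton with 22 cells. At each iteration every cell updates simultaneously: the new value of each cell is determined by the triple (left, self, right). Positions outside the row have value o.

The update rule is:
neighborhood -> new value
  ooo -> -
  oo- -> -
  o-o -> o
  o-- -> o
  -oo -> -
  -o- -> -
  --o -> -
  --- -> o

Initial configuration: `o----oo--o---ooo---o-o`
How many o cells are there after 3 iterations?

8

-ooo---o--oo----oo--o-
o---oo--o---ooo---o--o
-oo---o--oo----oo--o--
count of o: 8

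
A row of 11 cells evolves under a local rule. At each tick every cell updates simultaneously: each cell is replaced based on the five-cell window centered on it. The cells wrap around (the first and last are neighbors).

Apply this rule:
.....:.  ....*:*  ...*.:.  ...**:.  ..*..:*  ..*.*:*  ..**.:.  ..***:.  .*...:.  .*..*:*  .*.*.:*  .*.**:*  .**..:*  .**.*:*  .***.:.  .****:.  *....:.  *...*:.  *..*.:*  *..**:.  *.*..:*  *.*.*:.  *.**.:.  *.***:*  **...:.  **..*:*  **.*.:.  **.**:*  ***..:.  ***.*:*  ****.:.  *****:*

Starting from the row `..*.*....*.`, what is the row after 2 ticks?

tick 1: ..***..*.*.
tick 2: .....*****.

.....*****.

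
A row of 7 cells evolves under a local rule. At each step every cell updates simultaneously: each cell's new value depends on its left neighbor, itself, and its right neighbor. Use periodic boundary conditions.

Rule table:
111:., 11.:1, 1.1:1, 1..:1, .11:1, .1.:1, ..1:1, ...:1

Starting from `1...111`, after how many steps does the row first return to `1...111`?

step 1: 11111..
step 2: 1...111

2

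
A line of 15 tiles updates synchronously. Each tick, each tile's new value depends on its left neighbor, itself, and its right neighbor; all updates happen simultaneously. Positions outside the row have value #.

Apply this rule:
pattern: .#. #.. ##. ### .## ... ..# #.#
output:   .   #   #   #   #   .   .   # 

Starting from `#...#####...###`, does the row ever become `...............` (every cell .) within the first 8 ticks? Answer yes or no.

no

##..######..###
###.#######.###
###############
###############  (fixed point — unchanged through tick 8)
tick 8 is ###############, still not uniform .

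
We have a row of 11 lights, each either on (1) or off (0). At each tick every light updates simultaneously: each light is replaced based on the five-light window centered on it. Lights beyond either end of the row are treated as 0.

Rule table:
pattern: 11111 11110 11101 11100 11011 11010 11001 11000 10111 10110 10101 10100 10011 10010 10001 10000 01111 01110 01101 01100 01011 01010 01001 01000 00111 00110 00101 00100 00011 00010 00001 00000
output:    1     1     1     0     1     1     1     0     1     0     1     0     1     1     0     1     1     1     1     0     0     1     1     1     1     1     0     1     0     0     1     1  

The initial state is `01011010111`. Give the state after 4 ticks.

00001110110
11101111000
11111110011
11111101110

11111101110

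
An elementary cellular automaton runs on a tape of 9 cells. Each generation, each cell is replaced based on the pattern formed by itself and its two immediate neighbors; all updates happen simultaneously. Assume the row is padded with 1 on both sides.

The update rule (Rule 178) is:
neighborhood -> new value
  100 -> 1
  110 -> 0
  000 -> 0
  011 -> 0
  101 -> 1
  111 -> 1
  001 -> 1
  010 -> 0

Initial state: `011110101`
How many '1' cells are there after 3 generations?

5

generation 1: 101101010
generation 2: 010010101
generation 3: 101101010
count of 1: 5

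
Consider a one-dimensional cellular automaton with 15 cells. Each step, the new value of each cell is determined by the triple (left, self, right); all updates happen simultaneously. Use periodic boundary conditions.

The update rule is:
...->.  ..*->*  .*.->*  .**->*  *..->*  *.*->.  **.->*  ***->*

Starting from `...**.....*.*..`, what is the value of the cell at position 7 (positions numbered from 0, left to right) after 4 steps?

.

step 1: ..****...**.**.
step 2: .******.***.***
step 3: .******.***.***  (fixed point — unchanged through step 4)
position 7 holds .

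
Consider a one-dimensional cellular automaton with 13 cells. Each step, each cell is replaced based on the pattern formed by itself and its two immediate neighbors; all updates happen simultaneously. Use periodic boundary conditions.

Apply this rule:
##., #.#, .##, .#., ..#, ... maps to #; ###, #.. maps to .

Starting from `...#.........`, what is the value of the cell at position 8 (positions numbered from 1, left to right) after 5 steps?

#

step 1: ####.########
step 2: ...###.......
step 3: ####.#.######
step 4: ...#####.....
step 5: ####...#.####
position 8 holds #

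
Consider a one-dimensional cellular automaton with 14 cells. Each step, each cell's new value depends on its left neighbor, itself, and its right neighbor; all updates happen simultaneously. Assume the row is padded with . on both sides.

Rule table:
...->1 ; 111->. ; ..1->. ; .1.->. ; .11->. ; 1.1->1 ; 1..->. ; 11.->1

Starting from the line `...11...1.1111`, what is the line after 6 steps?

..1..1........

11..1.1..1...1
.1...1.....1..
...1...111...1
11...1...1.1..
.1.1...1..1..1
..1..1........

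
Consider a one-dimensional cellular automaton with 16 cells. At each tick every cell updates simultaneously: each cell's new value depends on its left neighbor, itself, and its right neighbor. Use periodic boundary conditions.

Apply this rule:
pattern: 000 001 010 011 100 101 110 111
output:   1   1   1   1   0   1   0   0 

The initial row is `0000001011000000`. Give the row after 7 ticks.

tick 1: 1111111110011111
tick 2: 0000000000110000
tick 3: 1111111111100111
tick 4: 0000000000001100
tick 5: 1111111111111001
tick 6: 0000000000000011
tick 7: 0111111111111110

0111111111111110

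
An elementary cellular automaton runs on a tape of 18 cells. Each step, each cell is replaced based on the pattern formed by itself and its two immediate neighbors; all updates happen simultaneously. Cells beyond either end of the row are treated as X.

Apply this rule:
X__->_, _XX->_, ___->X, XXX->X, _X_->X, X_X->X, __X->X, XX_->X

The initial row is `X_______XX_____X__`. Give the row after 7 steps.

X_XXXXXX_X_XXXXX_X
XX_XXXXXXXX_XXXXX_
XXX_XXXXXXXX_XXXXX
XXXX_XXXXXXXX_XXXX
XXXXX_XXXXXXXX_XXX
XXXXXX_XXXXXXXX_XX
XXXXXXX_XXXXXXXX_X

XXXXXXX_XXXXXXXX_X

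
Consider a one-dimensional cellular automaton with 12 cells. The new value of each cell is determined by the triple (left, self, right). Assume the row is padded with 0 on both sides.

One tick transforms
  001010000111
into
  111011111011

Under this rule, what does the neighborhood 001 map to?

At position 1 the neighborhood is 001; the next row has 1 there.

1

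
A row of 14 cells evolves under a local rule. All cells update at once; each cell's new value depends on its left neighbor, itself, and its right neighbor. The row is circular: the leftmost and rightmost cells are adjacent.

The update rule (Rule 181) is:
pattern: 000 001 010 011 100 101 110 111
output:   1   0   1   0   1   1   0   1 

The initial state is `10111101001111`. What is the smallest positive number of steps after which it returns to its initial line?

28

01011011100111
11100101010010
01010111111011
11111011110100
01110101101110
00101110010101
10110101011111
01001111101111
11100111010110
01010010111001
11111011010101
11110100111110
01101110011101
10010101001011
01011111101101
11101111010011
11010110111001
10111001010100
11010101111110
00111110111101
10011101011011
01001011100101
11101101010111
11010011111011
10111001110101
01010100101110
01111110110101
10111101001111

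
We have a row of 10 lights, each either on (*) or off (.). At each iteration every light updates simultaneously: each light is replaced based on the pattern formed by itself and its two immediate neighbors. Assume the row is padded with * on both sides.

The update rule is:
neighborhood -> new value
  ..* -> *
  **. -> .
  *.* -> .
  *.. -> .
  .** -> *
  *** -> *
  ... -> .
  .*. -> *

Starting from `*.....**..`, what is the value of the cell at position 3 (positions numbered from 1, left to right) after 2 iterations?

.

iteration 1: .....**..*
iteration 2: ....**..**
position 3 holds .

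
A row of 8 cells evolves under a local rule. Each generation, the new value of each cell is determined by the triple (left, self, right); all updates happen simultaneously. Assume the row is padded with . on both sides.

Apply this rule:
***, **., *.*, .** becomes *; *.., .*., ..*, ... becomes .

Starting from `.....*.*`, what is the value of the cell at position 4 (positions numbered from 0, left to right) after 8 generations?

......*.
........
........  (fixed point — unchanged through generation 8)
position 4 holds .

.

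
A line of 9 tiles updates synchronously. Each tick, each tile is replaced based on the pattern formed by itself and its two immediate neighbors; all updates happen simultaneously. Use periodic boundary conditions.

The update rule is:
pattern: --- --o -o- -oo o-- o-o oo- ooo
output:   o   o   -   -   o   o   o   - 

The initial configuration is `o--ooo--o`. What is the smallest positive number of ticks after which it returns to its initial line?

ooo--ooo-
--ooo--oo
oo--ooo-o
-ooo--oo-
o--ooo-oo
ooo--oo--
--ooo-ooo
oo--oo--o
-ooo-ooo-
o--oo--oo
ooo-ooo--
--oo--ooo
oo-ooo--o
-oo--ooo-
o-ooo--oo
oo--ooo--
-ooo--ooo
o--ooo--o

18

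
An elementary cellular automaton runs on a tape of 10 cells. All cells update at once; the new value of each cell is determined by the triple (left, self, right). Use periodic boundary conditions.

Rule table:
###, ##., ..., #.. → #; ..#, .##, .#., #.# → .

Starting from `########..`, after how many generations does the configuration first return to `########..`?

10

generation 1: .########.
generation 2: ..########
generation 3: #..#######
generation 4: ##..######
generation 5: ###..#####
generation 6: ####..####
generation 7: #####..###
generation 8: ######..##
generation 9: #######..#
generation 10: ########..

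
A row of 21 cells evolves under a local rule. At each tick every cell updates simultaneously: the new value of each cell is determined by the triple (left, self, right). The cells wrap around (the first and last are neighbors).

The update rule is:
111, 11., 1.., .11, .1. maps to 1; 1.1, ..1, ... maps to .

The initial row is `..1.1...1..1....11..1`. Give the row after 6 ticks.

1.1.11..11.11...111.1
1.1.111.11.111..111.1
1.1.111.11.1111.111.1
1.1.111.11.1111.111.1  (fixed point — unchanged through tick 6)

1.1.111.11.1111.111.1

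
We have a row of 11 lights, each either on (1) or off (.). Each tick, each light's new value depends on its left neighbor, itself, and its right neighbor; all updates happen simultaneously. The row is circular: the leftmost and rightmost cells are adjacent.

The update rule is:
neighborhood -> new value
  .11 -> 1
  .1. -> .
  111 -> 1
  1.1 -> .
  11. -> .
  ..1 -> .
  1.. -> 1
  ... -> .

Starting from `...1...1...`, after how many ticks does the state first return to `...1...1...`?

11

....1...1..
.....1...1.
......1...1
1......1...
.1......1..
..1......1.
...1......1
1...1......
.1...1.....
..1...1....
...1...1...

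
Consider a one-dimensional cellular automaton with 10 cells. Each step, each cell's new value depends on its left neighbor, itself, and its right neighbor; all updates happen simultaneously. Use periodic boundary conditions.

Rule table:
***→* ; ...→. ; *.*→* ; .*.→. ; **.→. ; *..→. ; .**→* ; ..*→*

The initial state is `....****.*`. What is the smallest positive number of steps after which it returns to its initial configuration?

step 1: ...****.*.
step 2: ..****.*..
step 3: .****.*...
step 4: ****.*....
step 5: ***.*....*
step 6: **.*....**
step 7: *.*....***
step 8: .*....****
step 9: *....****.
step 10: ....****.*

10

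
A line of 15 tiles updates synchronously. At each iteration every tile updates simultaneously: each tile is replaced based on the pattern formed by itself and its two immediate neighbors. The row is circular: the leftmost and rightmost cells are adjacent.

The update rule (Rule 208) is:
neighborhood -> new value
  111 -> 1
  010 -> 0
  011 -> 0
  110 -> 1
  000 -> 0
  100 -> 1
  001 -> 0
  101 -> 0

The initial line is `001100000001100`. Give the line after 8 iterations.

000110000000110
000011000000011
100001100000001
110000110000000
011000011000000
001100001100000
000110000110000
000011000011000

000011000011000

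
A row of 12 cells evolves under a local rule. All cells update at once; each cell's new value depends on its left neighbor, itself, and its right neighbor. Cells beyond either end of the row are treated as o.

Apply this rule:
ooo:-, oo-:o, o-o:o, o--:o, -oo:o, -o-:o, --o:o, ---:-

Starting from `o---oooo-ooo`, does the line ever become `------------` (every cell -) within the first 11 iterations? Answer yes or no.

yes

oo-oo--ooo--
-ooooooo-ooo
oo-----ooo--
-oo---oo-ooo
oooo-ooooo--
---ooo---ooo
o-oo-oo-oo--
oooooooooooo
------------
all cells are - at iteration 9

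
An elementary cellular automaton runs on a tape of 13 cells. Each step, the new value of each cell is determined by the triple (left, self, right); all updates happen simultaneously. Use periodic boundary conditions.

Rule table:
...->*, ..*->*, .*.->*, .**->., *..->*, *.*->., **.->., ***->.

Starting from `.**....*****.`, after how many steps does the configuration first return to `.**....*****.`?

step 1: *..****.....*
step 2: .**....*****.

2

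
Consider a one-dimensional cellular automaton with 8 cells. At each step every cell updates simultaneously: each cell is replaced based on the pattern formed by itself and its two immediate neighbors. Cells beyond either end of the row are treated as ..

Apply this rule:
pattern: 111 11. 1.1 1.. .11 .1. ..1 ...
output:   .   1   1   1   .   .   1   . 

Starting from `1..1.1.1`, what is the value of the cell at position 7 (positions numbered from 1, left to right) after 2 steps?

.

step 1: .11.1.1.
step 2: 1.11.1.1
position 7 holds .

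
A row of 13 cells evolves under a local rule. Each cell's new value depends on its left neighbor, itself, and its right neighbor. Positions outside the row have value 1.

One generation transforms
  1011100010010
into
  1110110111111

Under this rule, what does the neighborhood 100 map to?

1

At position 5 the neighborhood is 100; the next row has 1 there.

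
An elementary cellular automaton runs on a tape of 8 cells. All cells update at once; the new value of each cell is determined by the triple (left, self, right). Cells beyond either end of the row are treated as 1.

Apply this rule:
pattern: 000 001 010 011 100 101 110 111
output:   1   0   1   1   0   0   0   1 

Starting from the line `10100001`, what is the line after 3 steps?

00101001

00101101
00101001
00101001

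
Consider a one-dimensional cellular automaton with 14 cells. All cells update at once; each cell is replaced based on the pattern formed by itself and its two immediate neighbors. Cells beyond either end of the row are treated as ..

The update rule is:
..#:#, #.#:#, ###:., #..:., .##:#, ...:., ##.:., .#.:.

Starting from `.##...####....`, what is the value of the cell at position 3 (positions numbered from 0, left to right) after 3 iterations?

##...##.......
#...##........
...##.........
position 3 holds #

#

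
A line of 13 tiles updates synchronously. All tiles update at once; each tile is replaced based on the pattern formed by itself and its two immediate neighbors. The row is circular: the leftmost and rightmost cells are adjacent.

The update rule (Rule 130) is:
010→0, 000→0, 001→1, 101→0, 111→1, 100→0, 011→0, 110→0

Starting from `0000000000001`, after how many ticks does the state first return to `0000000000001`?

0000000000010
0000000000100
0000000001000
0000000010000
0000000100000
0000001000000
0000010000000
0000100000000
0001000000000
0010000000000
0100000000000
1000000000000
0000000000001

13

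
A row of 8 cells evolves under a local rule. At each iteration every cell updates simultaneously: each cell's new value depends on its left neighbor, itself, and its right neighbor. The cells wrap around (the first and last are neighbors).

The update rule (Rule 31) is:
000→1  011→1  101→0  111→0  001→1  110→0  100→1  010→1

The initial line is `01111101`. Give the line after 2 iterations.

01000001
01111111

01111111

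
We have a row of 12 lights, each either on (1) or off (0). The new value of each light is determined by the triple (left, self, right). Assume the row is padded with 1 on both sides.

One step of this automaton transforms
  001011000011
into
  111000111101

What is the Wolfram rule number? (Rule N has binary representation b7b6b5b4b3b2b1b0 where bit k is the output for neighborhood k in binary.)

151

position 11: 111 → 1  (bit 7 = 1)
position 5: 110 → 0  (bit 6 = 0)
position 3: 101 → 0  (bit 5 = 0)
position 0: 100 → 1  (bit 4 = 1)
position 4: 011 → 0  (bit 3 = 0)
position 2: 010 → 1  (bit 2 = 1)
position 1: 001 → 1  (bit 1 = 1)
position 7: 000 → 1  (bit 0 = 1)
bits b7..b0 = 10010111 = 151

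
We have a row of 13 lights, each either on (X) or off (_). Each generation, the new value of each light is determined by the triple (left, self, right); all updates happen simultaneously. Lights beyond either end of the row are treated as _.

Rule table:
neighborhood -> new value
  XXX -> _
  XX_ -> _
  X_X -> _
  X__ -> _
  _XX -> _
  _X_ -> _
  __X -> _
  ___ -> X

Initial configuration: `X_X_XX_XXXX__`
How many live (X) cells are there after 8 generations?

generation 1: ____________X
generation 2: XXXXXXXXXXX__
generation 3: ____________X  (repeats generation 1; period 2)
generation 8: XXXXXXXXXXX__
count of X: 11

11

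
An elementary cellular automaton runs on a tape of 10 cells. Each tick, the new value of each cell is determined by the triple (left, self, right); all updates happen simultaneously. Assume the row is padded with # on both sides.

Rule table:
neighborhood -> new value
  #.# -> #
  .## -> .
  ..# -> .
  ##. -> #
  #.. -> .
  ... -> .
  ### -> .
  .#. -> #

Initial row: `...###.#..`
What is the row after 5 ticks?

.......#..

.....###..
.......#..
.......#..  (fixed point — unchanged through tick 5)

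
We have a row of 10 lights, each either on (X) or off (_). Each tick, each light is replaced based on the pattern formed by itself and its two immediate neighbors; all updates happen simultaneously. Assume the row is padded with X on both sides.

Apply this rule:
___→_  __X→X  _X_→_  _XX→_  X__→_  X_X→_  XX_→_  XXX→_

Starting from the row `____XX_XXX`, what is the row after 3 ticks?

tick 1: ___X______
tick 2: __X______X
tick 3: _X______X_

_X______X_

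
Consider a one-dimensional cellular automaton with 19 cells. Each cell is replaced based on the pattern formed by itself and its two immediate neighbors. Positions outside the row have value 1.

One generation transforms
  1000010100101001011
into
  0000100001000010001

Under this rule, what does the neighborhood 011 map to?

0

At position 17 the neighborhood is 011; the next row has 0 there.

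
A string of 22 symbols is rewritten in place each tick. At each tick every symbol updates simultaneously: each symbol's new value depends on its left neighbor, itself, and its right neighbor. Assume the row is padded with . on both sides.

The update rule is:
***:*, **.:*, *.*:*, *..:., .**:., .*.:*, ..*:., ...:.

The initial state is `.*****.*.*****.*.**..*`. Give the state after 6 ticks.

.......*******.****..*

..*******.*******.*..*
...*******.********..*
....*******.*******..*
.....*******.******..*
......*******.*****..*
.......*******.****..*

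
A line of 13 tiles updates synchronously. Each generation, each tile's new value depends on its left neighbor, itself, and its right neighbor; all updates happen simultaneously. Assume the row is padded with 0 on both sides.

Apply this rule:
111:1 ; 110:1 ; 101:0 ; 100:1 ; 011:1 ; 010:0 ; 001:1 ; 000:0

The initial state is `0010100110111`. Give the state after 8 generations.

generation 1: 0100011110111
generation 2: 1010111110111
generation 3: 0000111110111
generation 4: 0001111110111
generation 5: 0011111110111
generation 6: 0111111110111
generation 7: 1111111110111
generation 8: 1111111110111

1111111110111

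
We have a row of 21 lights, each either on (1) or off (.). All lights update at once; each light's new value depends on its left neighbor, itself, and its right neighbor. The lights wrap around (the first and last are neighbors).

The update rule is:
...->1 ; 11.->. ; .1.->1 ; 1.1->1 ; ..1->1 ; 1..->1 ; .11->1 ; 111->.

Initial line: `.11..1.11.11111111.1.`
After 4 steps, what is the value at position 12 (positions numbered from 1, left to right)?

.

11.11111.11.......111
..11....11.11111111..
111.11111.11.......11
...11....11.11111111.
position 12 holds .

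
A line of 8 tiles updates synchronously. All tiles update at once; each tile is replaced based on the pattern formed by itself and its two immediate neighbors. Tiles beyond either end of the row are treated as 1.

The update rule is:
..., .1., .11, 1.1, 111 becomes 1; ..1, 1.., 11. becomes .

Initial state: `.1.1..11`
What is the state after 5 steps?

..1.1111

1111..11
111...11
11..1.11
1...1111
..1.1111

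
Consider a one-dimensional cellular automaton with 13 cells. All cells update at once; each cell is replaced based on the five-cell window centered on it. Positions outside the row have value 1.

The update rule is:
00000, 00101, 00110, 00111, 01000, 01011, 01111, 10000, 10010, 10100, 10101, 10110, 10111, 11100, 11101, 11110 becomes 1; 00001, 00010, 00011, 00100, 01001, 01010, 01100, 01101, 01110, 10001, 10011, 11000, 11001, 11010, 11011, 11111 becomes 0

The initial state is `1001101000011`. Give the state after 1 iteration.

1001001110011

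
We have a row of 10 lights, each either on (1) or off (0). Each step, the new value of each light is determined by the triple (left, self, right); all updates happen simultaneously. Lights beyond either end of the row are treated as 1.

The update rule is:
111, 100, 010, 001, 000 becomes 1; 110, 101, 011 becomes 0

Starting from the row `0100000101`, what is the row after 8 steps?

1011110111

0111111100
0011111011
1101110001
1000101110
0111100100
0011011111
1100001111
1011110111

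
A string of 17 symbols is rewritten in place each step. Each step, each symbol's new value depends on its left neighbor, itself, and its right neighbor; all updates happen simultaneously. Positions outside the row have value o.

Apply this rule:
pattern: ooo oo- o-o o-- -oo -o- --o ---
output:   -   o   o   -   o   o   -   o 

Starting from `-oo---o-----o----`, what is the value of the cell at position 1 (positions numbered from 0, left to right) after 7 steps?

ooo-o-o-ooo-o-oo-
--ooooooo-ooooooo
--o-----ooo------
--o-ooo-o-o-oooo-
--ooo-ooooooo--oo
--o-ooo-----o--o-
--ooo-o-ooo-o--oo
position 1 holds -

-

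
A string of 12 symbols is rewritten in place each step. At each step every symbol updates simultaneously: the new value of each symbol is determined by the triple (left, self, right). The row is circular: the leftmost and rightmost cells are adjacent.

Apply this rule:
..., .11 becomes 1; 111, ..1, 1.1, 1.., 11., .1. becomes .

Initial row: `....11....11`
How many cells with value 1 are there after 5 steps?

2

step 1: .11.1..11.1.
step 2: .1.....1....
step 3: ...111...111
step 4: .1.1...1.1..
step 5: .....1.....1
count of 1: 2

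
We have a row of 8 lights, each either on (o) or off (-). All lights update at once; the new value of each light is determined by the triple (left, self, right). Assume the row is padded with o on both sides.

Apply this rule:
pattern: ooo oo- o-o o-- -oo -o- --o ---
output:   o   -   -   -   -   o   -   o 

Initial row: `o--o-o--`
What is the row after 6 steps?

-o-o-o--

---o-o--
-o-o-o--
-o-o-o--  (fixed point — unchanged through step 6)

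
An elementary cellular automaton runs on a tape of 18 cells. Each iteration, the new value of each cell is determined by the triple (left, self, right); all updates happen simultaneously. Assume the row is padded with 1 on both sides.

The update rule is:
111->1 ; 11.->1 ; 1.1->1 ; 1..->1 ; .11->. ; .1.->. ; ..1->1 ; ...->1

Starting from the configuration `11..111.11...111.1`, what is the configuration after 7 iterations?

iteration 1: 1111.111.1111.111.
iteration 2: 11111.111.1111.111
iteration 3: 111111.111.1111.11
iteration 4: 1111111.111.1111.1
iteration 5: 11111111.111.1111.
iteration 6: 111111111.111.1111
iteration 7: 1111111111.111.111

1111111111.111.111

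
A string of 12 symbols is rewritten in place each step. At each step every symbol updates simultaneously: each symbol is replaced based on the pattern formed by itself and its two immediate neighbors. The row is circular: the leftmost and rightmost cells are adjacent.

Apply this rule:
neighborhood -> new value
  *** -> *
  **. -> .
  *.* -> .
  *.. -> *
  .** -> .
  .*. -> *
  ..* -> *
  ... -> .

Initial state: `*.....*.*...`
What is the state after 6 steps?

..*...*...*.

step 1: **...**.**.*
step 2: *.*.*.......
step 3: *.*.**.....*
step 4: ..*...*...*.
step 5: .***.***.***
step 6: ..*...*...*.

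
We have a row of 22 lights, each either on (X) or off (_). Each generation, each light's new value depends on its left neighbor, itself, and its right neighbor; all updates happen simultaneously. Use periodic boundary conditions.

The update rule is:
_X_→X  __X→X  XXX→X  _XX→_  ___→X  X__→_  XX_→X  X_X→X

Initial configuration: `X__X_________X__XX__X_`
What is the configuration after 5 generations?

generation 1: X_XX_XXXXXXXXX_X_X_XXX
generation 2: XX_XX_XXXXXXXXXXXXX_XX
generation 3: XXX_XX_XXXXXXXXXXXXX_X
generation 4: XXXX_XX_XXXXXXXXXXXXX_
generation 5: _XXXX_XX_XXXXXXXXXXXXX

_XXXX_XX_XXXXXXXXXXXXX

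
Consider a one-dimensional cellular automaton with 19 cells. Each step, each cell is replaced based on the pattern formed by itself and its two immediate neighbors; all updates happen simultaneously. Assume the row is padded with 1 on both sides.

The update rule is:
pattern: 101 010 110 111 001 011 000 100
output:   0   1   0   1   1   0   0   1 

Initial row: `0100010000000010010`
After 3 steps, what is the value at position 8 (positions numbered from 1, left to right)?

1

0110111000000111110
0000010100001011100
1000110110011001011
position 8 holds 1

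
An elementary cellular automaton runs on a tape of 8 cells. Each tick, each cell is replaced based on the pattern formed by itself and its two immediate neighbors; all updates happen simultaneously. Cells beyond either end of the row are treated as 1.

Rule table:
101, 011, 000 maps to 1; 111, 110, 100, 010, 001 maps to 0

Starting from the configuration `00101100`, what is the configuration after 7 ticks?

00000101

tick 1: 00011000
tick 2: 01010010
tick 3: 10100001
tick 4: 01001101
tick 5: 10001011
tick 6: 00100110
tick 7: 00000101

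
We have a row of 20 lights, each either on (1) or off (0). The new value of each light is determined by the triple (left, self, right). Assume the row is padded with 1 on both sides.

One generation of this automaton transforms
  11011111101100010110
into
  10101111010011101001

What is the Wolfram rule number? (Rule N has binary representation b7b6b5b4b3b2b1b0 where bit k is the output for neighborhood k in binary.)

179

position 0: 111 → 1  (bit 7 = 1)
position 1: 110 → 0  (bit 6 = 0)
position 2: 101 → 1  (bit 5 = 1)
position 12: 100 → 1  (bit 4 = 1)
position 3: 011 → 0  (bit 3 = 0)
position 15: 010 → 0  (bit 2 = 0)
position 14: 001 → 1  (bit 1 = 1)
position 13: 000 → 1  (bit 0 = 1)
bits b7..b0 = 10110011 = 179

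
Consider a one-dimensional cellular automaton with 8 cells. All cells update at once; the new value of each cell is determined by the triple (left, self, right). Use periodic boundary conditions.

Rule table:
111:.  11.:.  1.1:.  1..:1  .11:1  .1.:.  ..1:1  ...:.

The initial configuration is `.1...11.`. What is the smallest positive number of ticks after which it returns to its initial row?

8

1.1.11.1
....1..1
1..1.11.
.11..1..
11.11.1.
1..1....
.11.1..1
.1...11.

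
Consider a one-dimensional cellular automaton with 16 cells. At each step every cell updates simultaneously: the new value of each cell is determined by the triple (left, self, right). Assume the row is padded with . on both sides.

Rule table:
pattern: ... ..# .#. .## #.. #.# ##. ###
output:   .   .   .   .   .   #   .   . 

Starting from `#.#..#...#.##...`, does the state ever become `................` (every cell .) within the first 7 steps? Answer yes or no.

yes

.#........#.....
................
all cells are . at step 2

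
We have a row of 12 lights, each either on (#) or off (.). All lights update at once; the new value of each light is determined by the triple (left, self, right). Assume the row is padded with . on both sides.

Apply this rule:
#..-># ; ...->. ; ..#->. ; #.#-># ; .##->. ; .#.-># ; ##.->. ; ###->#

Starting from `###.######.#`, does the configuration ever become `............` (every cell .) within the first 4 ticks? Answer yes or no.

.#.#.####.##
.####.##.#..
..##.#..###.
....###..#.#
tick 4 is ....###..#.#, still not uniform .

no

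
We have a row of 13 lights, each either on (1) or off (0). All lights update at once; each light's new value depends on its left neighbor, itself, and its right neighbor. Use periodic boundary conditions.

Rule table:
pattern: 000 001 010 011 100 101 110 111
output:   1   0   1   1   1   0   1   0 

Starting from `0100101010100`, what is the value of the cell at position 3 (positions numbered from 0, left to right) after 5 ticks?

0110101010111
0110101010101
0110101010101  (fixed point — unchanged through tick 5)
position 3 holds 0

0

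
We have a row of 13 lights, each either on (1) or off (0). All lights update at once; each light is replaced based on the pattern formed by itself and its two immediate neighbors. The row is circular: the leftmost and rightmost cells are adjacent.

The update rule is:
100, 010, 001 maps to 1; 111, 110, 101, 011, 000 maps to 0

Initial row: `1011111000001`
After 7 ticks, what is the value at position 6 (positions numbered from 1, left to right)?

0

tick 1: 0000000100010
tick 2: 0000001110111
tick 3: 1000010000000
tick 4: 1100111000001
tick 5: 0011000100010
tick 6: 0100101110111
tick 7: 0111100000000
position 6 holds 0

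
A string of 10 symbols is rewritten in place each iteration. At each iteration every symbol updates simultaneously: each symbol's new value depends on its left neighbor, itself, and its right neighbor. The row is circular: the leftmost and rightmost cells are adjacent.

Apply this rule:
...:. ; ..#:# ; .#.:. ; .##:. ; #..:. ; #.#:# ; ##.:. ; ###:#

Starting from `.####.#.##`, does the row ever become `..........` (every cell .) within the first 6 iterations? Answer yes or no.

iteration 1: #.##.#.#..
iteration 2: .#..#.#..#
iteration 3: #..#.#..#.
iteration 4: ..#.#..#.#
iteration 5: .#.#..#.#.
iteration 6: #.#..#.#..
iteration 6 is #.#..#.#.., still not uniform .

no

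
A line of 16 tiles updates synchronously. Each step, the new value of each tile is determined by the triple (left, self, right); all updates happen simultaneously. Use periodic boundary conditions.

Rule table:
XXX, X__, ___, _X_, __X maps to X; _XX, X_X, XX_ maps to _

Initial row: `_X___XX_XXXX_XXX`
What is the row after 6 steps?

_XXXX____XX___X_
X_XX_XXXX__XXXXX
______XX_XX_XXXX
XXXXXX_______XX_
_XXXX_XXXXXXX___
X_XX___XXXXX_XXX

X_XX___XXXXX_XXX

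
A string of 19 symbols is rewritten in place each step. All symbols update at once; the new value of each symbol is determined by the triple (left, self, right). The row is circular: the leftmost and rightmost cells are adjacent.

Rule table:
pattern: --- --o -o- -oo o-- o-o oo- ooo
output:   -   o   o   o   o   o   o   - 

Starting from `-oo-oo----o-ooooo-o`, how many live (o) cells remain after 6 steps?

12

step 1: ooooooo--oooo---ooo
step 2: ------oooo--oo-oo--
step 3: -----oo--ooooooooo-
step 4: ----oooooo-------oo
step 5: o--oo----oo-----ooo
step 6: oooooo--oooo---oo--
count of o: 12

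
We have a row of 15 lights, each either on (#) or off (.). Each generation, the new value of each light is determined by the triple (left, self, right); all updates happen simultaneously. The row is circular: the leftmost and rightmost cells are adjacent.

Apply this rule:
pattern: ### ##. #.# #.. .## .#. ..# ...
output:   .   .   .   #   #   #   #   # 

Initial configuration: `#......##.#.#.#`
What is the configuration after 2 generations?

.#######..#.#.#
.#......###.#.#

.#......###.#.#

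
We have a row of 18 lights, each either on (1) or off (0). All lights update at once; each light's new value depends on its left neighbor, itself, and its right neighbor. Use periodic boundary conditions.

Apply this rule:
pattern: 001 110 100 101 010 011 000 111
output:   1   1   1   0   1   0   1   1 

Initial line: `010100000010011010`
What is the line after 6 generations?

100111001111111001

110111111111101011
110011111111101001
111101111111101110
011100111111100110
101111011111111011
100111001111111001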